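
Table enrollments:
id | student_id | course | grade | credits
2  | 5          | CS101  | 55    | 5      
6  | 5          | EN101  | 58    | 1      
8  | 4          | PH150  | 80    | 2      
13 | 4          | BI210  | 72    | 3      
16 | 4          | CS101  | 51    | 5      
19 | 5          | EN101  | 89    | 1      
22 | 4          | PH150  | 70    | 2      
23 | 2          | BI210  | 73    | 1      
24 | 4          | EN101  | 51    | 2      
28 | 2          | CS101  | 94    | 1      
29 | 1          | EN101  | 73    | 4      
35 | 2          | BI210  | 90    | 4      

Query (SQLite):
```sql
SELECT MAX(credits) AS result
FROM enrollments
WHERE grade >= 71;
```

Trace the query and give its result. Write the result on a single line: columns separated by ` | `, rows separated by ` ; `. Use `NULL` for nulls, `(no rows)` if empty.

4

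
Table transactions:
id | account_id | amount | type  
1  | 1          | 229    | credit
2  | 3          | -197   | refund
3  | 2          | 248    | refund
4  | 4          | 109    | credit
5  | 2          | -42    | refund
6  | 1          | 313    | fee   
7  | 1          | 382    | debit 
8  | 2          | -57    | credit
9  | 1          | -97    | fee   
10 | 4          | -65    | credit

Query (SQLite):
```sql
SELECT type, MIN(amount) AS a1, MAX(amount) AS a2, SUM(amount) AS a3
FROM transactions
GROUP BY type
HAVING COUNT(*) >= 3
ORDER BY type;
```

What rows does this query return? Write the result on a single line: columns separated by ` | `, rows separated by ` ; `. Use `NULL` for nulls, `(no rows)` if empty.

credit | -65 | 229 | 216 ; refund | -197 | 248 | 9

Group transactions by type.
Per group compute: MIN(amount), MAX(amount), SUM(amount).
HAVING: drop groups with fewer than 3 rows.
  credit: ids {1, 4, 8, 10} → MIN(amount)=-65, MAX(amount)=229, SUM(amount)=216
  debit: ids {7} → MIN(amount)=382, MAX(amount)=382, SUM(amount)=382
  fee: ids {6, 9} → MIN(amount)=-97, MAX(amount)=313, SUM(amount)=216
  refund: ids {2, 3, 5} → MIN(amount)=-197, MAX(amount)=248, SUM(amount)=9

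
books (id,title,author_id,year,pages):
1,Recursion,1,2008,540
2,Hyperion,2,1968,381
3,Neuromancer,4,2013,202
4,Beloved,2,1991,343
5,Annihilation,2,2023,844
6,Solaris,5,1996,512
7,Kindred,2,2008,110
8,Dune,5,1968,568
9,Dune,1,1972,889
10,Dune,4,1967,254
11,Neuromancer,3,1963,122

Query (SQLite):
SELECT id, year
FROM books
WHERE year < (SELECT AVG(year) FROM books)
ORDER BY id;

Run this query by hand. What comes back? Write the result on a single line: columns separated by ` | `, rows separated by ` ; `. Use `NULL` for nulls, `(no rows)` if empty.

Scalar subquery: AVG(year) over all books rows = 1988.818182 (≈; comparison uses full precision).
Keep rows where year < that value.

2 | 1968 ; 8 | 1968 ; 9 | 1972 ; 10 | 1967 ; 11 | 1963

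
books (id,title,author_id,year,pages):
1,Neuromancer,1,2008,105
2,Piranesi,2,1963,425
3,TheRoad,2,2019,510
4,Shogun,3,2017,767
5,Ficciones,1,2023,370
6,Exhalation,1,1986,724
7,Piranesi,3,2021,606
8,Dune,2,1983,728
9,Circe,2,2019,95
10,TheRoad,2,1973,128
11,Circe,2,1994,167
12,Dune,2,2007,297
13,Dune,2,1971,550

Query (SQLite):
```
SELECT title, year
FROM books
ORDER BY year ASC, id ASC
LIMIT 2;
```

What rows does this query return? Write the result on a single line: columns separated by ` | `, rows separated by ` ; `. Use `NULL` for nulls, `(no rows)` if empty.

Sort by year asc, tiebreak id asc: (1963, id=2), (1971, id=13), (1973, id=10), (1983, id=8), (1986, id=6) …. Take first 2.

Piranesi | 1963 ; Dune | 1971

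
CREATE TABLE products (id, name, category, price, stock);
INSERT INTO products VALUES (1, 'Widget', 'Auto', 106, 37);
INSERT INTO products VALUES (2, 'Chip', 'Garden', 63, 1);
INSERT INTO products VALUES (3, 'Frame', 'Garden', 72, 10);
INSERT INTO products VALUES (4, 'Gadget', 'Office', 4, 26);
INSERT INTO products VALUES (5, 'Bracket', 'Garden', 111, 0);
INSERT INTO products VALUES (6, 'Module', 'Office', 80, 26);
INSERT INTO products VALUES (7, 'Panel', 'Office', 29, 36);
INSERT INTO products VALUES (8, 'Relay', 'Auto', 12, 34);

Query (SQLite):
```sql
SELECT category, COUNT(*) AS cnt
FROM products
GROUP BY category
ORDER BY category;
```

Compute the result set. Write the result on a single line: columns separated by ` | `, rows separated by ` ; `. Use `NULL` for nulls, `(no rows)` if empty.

Partition products by category; compute COUNT(*) within each group.
  Auto: ids {1, 8} → COUNT(*)=2
  Garden: ids {2, 3, 5} → COUNT(*)=3
  Office: ids {4, 6, 7} → COUNT(*)=3

Auto | 2 ; Garden | 3 ; Office | 3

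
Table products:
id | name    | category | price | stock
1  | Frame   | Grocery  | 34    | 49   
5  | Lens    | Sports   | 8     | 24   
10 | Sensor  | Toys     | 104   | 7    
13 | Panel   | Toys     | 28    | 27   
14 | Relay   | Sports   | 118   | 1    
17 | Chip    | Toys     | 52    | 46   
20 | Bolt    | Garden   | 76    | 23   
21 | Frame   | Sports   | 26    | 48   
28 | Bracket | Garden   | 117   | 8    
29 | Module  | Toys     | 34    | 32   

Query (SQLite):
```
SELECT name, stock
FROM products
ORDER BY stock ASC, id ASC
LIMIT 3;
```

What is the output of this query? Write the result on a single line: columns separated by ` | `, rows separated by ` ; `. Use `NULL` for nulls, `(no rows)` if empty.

Relay | 1 ; Sensor | 7 ; Bracket | 8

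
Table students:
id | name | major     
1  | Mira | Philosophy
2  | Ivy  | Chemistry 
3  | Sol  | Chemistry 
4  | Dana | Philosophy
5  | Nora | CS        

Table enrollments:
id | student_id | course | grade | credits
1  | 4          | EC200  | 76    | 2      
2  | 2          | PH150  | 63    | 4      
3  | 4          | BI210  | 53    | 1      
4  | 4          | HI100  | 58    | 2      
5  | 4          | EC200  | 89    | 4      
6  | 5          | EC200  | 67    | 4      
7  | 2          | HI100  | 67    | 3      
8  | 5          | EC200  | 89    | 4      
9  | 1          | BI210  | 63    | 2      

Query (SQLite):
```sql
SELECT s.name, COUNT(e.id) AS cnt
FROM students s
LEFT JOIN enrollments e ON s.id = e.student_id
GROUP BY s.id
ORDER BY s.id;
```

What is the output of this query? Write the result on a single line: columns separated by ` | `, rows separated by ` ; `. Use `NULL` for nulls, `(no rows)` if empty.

Mira | 1 ; Ivy | 2 ; Sol | 0 ; Dana | 4 ; Nora | 2

LEFT JOIN keeps every students row; unmatched ones get NULL for enrollments columns.
Group by students.id and compute COUNT(e.id). COUNT(col) of an all-NULL group is 0.
  1: ids {9} → COUNT(e.id)=1
  2: ids {2, 7} → COUNT(e.id)=2
  3: ids {—} → COUNT(e.id)=0
  4: ids {1, 3, 4, 5} → COUNT(e.id)=4
  5: ids {6, 8} → COUNT(e.id)=2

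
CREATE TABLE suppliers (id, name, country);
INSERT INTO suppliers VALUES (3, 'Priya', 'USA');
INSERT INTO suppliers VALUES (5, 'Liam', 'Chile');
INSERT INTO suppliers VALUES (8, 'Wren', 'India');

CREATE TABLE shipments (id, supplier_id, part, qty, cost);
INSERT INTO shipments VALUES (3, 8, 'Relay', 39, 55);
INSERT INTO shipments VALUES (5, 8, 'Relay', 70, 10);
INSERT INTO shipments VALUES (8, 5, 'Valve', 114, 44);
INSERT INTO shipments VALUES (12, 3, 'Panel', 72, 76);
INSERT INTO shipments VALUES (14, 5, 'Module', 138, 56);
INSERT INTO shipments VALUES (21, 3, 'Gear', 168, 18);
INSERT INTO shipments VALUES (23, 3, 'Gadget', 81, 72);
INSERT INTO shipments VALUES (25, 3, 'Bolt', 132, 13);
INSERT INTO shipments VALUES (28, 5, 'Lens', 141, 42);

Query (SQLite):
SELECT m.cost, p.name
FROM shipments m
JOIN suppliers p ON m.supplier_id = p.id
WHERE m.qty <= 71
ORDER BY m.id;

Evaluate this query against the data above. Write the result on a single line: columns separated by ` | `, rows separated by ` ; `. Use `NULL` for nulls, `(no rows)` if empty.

55 | Wren ; 10 | Wren

Each shipments row matches the suppliers row where supplier_id = suppliers.id.
Then keep rows with m.qty <= 71.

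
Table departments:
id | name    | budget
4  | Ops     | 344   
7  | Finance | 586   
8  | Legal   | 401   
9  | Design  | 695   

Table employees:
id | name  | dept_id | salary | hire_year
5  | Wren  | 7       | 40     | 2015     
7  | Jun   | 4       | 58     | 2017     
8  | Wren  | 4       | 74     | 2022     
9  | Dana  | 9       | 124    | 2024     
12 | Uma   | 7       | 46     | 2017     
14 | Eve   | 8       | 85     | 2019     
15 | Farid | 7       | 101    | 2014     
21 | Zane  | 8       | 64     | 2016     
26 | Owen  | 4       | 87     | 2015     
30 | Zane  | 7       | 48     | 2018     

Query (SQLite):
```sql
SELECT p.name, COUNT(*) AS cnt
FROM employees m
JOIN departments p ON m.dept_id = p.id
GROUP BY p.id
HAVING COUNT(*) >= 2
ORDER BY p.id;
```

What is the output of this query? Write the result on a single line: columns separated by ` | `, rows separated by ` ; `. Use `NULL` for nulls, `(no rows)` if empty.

Ops | 3 ; Finance | 4 ; Legal | 2

Join each employees row to its departments via dept_id.
Group joined rows by departments.id; compute COUNT(*) per group.
HAVING: keep groups with count ≥ 2.
  4: ids {7, 8, 26} → COUNT(*)=3
  7: ids {5, 12, 15, 30} → COUNT(*)=4
  8: ids {14, 21} → COUNT(*)=2
  9: ids {9} → COUNT(*)=1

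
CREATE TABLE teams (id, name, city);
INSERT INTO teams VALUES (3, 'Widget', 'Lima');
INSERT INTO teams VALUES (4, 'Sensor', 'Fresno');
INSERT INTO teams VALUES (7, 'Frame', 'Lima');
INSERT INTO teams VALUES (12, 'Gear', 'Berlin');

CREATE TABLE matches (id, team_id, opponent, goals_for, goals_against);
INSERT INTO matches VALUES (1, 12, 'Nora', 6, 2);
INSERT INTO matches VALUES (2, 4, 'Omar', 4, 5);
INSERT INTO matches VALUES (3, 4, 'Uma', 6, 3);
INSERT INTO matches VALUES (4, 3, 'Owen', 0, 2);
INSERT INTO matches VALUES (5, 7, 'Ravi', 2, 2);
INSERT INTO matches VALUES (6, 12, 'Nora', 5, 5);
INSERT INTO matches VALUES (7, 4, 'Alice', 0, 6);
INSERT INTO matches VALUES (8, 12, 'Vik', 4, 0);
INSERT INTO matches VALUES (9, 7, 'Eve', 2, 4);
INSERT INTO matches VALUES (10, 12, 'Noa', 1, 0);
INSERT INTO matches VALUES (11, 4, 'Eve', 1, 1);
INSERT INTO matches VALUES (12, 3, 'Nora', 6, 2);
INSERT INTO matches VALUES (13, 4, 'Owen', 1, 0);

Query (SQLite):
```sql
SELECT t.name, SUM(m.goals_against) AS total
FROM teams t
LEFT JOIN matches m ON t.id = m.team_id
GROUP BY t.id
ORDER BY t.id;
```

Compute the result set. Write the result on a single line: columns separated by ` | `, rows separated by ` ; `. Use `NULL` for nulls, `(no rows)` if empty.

LEFT JOIN keeps every teams row; unmatched ones get NULL for matches columns.
Group by teams.id and compute SUM(m.goals_against). SUM over an all-NULL group is NULL.
  3: ids {4, 12} → SUM(m.goals_against)=4
  4: ids {2, 3, 7, 11, 13} → SUM(m.goals_against)=15
  7: ids {5, 9} → SUM(m.goals_against)=6
  12: ids {1, 6, 8, 10} → SUM(m.goals_against)=7

Widget | 4 ; Sensor | 15 ; Frame | 6 ; Gear | 7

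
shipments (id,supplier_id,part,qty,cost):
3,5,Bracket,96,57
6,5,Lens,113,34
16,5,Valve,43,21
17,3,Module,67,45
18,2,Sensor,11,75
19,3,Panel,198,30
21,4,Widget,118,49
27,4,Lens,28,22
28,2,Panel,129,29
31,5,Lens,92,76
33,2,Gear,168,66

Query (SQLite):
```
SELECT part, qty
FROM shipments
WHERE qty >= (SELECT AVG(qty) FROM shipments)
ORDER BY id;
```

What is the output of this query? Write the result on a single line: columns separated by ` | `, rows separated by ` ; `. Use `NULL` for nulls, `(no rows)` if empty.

Scalar subquery: AVG(qty) over all shipments rows = 96.636364 (≈; comparison uses full precision).
Keep rows where qty >= that value.

Lens | 113 ; Panel | 198 ; Widget | 118 ; Panel | 129 ; Gear | 168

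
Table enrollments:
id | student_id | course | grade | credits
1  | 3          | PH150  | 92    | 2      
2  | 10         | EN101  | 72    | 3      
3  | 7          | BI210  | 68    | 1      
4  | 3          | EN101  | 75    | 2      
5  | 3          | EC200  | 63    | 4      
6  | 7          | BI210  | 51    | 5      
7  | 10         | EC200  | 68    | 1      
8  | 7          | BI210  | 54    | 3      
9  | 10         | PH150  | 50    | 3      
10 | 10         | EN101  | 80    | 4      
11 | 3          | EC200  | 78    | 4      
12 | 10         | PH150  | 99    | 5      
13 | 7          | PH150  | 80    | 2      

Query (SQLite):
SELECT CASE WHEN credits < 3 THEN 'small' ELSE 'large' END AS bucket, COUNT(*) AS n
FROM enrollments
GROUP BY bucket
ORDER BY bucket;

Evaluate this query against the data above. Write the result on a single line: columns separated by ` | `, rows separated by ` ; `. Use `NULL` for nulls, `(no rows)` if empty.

large | 8 ; small | 5

Bucket rows by credits < 3 → 'small' else 'large'; count each bucket.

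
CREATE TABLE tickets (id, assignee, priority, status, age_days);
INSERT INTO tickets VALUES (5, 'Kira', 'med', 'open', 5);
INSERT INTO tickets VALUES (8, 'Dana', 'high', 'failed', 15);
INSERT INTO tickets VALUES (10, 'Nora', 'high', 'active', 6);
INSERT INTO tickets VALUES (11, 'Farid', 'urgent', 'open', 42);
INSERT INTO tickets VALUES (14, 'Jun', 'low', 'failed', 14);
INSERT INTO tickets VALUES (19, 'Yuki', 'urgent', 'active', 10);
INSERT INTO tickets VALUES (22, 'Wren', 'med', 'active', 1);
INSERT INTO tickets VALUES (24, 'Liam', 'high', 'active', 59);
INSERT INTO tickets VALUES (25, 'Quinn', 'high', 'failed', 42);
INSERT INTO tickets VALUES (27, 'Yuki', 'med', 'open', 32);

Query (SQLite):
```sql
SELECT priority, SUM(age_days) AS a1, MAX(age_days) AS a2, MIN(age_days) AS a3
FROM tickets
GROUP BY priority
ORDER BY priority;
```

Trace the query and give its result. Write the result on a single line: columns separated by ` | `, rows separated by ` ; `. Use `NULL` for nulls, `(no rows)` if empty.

Group tickets by priority.
Per group compute: SUM(age_days), MAX(age_days), MIN(age_days).
  high: ids {8, 10, 24, 25} → SUM(age_days)=122, MAX(age_days)=59, MIN(age_days)=6
  low: ids {14} → SUM(age_days)=14, MAX(age_days)=14, MIN(age_days)=14
  med: ids {5, 22, 27} → SUM(age_days)=38, MAX(age_days)=32, MIN(age_days)=1
  urgent: ids {11, 19} → SUM(age_days)=52, MAX(age_days)=42, MIN(age_days)=10

high | 122 | 59 | 6 ; low | 14 | 14 | 14 ; med | 38 | 32 | 1 ; urgent | 52 | 42 | 10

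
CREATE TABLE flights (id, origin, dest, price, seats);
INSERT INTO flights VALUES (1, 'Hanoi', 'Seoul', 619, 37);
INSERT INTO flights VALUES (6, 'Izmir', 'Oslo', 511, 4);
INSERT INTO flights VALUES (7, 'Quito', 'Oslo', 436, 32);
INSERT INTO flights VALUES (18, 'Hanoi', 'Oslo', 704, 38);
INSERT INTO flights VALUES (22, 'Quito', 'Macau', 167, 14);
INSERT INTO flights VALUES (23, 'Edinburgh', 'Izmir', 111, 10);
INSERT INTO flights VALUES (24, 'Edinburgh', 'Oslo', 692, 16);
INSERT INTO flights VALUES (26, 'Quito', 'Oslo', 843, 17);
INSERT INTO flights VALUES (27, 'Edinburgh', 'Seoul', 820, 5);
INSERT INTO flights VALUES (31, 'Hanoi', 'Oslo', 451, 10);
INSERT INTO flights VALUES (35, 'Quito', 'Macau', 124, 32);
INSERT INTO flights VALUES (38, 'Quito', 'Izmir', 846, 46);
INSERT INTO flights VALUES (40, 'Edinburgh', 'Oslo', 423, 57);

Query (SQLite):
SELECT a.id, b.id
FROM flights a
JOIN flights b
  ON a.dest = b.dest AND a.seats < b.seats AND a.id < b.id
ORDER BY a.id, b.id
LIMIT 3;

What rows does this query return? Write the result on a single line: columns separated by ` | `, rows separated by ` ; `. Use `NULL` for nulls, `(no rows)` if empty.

Pairs (a,b) with same dest, a.seats < b.seats, a.id < b.id.
dest groups: Izmir:{23,38} Macau:{22,35} Oslo:{6,7,18,24,26,31,40} Seoul:{1,27}
Ordered by (a.id, b.id); first 3.

6 | 7 ; 6 | 18 ; 6 | 24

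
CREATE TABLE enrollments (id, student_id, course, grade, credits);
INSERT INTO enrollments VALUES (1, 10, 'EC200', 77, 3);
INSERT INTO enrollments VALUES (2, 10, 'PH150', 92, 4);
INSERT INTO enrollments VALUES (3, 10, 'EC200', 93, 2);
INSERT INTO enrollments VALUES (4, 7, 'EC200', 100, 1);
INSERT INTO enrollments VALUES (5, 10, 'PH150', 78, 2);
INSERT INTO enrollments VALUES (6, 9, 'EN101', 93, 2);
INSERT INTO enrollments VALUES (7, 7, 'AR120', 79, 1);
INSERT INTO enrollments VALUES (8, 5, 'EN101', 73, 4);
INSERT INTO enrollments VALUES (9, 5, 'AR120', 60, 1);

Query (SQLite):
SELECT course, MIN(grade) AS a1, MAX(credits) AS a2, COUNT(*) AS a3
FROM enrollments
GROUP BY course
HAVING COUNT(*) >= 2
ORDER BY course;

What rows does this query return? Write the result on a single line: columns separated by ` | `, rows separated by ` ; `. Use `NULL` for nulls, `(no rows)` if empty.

AR120 | 60 | 1 | 2 ; EC200 | 77 | 3 | 3 ; EN101 | 73 | 4 | 2 ; PH150 | 78 | 4 | 2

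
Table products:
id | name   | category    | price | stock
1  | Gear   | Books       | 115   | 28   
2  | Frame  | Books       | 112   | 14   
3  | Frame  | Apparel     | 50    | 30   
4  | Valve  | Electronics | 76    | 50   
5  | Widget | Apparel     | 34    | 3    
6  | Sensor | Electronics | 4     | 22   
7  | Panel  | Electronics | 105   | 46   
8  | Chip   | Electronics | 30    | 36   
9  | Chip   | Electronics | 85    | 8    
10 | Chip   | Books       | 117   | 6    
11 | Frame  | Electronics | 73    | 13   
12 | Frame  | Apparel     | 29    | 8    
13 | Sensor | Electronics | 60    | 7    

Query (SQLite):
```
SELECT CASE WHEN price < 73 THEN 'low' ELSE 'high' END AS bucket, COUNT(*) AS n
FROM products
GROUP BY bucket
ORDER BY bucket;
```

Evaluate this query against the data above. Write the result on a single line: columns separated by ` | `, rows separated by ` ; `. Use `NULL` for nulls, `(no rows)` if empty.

high | 7 ; low | 6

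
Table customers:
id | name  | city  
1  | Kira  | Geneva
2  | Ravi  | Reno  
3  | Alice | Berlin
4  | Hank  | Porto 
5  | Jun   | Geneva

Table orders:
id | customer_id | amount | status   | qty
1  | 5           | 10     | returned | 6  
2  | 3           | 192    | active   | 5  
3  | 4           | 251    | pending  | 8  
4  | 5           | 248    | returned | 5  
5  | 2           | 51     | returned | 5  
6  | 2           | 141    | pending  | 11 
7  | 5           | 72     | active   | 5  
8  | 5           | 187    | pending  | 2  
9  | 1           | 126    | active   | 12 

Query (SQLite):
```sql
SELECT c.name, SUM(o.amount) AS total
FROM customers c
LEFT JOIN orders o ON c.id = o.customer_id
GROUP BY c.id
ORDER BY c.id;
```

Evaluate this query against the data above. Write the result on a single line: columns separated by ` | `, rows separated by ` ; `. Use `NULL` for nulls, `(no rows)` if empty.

Kira | 126 ; Ravi | 192 ; Alice | 192 ; Hank | 251 ; Jun | 517

LEFT JOIN keeps every customers row; unmatched ones get NULL for orders columns.
Group by customers.id and compute SUM(o.amount). SUM over an all-NULL group is NULL.
  1: ids {9} → SUM(o.amount)=126
  2: ids {5, 6} → SUM(o.amount)=192
  3: ids {2} → SUM(o.amount)=192
  4: ids {3} → SUM(o.amount)=251
  5: ids {1, 4, 7, 8} → SUM(o.amount)=517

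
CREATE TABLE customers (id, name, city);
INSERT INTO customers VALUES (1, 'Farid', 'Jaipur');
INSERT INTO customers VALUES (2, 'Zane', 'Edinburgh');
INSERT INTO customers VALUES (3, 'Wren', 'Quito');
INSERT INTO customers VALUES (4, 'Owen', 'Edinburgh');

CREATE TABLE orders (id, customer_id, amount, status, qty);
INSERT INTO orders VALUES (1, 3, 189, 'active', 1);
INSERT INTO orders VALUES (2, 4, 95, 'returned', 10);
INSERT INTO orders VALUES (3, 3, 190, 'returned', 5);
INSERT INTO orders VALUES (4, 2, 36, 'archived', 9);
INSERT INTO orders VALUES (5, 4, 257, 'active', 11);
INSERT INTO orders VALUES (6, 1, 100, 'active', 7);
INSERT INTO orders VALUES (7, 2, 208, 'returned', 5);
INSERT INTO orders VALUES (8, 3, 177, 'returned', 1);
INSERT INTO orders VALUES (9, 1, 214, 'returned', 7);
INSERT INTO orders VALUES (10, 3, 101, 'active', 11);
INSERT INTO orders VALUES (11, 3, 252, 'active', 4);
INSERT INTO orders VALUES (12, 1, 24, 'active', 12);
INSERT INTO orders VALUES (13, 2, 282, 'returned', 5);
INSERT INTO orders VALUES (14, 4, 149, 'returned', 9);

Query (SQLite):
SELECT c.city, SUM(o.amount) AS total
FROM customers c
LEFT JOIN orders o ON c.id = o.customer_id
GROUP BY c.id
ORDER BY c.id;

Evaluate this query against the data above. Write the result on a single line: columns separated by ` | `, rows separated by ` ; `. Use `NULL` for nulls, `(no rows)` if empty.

Jaipur | 338 ; Edinburgh | 526 ; Quito | 909 ; Edinburgh | 501

LEFT JOIN keeps every customers row; unmatched ones get NULL for orders columns.
Group by customers.id and compute SUM(o.amount). SUM over an all-NULL group is NULL.
  1: ids {6, 9, 12} → SUM(o.amount)=338
  2: ids {4, 7, 13} → SUM(o.amount)=526
  3: ids {1, 3, 8, 10, 11} → SUM(o.amount)=909
  4: ids {2, 5, 14} → SUM(o.amount)=501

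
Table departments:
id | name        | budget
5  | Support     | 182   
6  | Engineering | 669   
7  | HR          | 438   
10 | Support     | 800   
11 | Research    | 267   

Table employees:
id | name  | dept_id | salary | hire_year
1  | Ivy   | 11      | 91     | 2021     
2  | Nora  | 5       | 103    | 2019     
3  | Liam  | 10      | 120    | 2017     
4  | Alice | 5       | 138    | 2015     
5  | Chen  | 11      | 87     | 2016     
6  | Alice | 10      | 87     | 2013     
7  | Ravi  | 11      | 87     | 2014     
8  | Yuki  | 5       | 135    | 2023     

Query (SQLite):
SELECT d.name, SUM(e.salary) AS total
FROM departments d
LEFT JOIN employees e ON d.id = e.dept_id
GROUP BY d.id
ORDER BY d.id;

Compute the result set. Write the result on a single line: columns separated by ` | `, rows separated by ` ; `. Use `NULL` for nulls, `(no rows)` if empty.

LEFT JOIN keeps every departments row; unmatched ones get NULL for employees columns.
Group by departments.id and compute SUM(e.salary). SUM over an all-NULL group is NULL.
  5: ids {2, 4, 8} → SUM(e.salary)=376
  6: ids {—} → SUM(e.salary)=NULL
  7: ids {—} → SUM(e.salary)=NULL
  10: ids {3, 6} → SUM(e.salary)=207
  11: ids {1, 5, 7} → SUM(e.salary)=265

Support | 376 ; Engineering | NULL ; HR | NULL ; Support | 207 ; Research | 265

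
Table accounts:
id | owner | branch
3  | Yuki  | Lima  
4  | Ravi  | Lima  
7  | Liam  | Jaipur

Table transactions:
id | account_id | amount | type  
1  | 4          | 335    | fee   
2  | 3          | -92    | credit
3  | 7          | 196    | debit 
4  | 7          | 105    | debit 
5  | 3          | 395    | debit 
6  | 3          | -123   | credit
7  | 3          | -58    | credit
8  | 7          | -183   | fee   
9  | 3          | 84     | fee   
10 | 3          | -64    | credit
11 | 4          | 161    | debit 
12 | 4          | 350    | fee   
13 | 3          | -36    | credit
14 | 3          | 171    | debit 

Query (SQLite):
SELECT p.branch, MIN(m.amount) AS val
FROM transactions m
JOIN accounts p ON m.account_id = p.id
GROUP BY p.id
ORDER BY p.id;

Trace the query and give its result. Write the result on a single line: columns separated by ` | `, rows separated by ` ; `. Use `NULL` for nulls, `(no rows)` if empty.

Join each transactions row to its accounts via account_id.
Group joined rows by accounts.id; compute MIN(m.amount) per group.
  3: ids {2, 5, 6, 7, 9, 10, 13, 14} → MIN(m.amount)=-123
  4: ids {1, 11, 12} → MIN(m.amount)=161
  7: ids {3, 4, 8} → MIN(m.amount)=-183

Lima | -123 ; Lima | 161 ; Jaipur | -183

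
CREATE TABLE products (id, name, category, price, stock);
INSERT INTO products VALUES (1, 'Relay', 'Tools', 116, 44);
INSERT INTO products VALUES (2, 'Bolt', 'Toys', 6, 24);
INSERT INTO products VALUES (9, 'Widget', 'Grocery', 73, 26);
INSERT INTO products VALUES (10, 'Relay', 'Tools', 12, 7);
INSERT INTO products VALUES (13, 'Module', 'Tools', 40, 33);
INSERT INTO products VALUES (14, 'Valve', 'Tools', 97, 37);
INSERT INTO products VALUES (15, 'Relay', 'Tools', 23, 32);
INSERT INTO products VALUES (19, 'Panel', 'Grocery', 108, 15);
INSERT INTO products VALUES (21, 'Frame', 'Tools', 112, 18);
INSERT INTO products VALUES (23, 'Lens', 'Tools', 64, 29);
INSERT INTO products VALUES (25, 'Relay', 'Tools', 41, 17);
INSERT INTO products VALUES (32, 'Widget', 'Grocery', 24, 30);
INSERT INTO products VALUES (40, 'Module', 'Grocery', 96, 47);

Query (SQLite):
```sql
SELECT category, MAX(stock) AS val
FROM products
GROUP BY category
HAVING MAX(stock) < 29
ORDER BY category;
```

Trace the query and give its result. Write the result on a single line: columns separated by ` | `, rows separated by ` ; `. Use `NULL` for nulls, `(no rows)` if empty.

Partition products by category; compute MAX(stock) within each group.
HAVING: keep groups where MAX(stock) < 29.
  Grocery: ids {9, 19, 32, 40} → MAX(stock)=47
  Tools: ids {1, 10, 13, 14, 15, 21, 23, 25} → MAX(stock)=44
  Toys: ids {2} → MAX(stock)=24

Toys | 24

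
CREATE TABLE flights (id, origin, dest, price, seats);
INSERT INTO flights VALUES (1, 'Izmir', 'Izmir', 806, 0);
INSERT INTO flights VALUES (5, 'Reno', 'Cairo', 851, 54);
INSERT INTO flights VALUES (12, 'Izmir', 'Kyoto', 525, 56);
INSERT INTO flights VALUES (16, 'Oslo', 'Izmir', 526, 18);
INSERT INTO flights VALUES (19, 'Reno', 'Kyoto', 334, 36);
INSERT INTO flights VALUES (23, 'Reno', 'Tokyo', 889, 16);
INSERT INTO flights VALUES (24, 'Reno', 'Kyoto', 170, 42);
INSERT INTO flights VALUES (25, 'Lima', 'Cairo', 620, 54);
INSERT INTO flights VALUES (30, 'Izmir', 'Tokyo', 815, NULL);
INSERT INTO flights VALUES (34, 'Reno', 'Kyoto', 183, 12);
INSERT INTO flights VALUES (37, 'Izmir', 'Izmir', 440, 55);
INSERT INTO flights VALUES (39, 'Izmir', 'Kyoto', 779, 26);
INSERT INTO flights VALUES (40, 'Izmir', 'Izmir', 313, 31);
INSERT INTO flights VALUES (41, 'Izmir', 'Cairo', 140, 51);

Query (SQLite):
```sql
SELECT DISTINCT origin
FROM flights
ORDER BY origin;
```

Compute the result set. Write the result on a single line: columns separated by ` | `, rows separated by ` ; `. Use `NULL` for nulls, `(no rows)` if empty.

Izmir ; Lima ; Oslo ; Reno

Collect distinct origin values from flights.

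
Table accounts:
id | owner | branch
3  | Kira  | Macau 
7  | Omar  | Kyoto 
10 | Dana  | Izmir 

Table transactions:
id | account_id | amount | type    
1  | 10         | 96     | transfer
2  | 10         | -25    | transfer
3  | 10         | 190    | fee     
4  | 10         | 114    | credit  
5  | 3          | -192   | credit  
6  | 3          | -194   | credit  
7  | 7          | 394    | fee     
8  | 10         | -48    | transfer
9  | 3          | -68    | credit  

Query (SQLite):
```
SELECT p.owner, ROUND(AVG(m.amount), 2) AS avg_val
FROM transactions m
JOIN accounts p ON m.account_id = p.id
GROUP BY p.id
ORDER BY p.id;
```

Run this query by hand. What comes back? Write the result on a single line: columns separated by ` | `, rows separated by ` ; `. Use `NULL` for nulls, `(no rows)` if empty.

Kira | -151.33 ; Omar | 394 ; Dana | 65.4

Join each transactions row to its accounts via account_id.
Group joined rows by accounts.id; compute ROUND(AVG(m.amount), 2) per group.
  3: ids {5, 6, 9} → ROUND(AVG(m.amount), 2)=-151.33
  7: ids {7} → ROUND(AVG(m.amount), 2)=394
  10: ids {1, 2, 3, 4, 8} → ROUND(AVG(m.amount), 2)=65.4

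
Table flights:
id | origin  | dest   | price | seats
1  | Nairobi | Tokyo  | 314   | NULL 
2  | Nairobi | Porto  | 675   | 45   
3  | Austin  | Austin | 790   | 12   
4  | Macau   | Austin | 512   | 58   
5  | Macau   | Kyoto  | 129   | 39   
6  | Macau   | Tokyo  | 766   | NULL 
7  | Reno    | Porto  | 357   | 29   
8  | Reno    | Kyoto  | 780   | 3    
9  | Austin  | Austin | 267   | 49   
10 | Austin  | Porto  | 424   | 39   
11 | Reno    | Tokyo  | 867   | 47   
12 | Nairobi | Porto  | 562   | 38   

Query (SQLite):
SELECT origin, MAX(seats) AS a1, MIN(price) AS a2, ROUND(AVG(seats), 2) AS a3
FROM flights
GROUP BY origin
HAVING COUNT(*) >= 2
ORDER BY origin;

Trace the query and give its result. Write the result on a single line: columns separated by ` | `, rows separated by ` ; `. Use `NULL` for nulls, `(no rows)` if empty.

Austin | 49 | 267 | 33.33 ; Macau | 58 | 129 | 48.5 ; Nairobi | 45 | 314 | 41.5 ; Reno | 47 | 357 | 26.33

Group flights by origin.
Per group compute: MAX(seats), MIN(price), ROUND(AVG(seats), 2).
HAVING: drop groups with fewer than 2 rows.
  Austin: ids {3, 9, 10} → MAX(seats)=49, MIN(price)=267, ROUND(AVG(seats), 2)=33.33
  Macau: ids {4, 5, 6} → MAX(seats)=58, MIN(price)=129, ROUND(AVG(seats), 2)=48.5
  Nairobi: ids {1, 2, 12} → MAX(seats)=45, MIN(price)=314, ROUND(AVG(seats), 2)=41.5
  Reno: ids {7, 8, 11} → MAX(seats)=47, MIN(price)=357, ROUND(AVG(seats), 2)=26.33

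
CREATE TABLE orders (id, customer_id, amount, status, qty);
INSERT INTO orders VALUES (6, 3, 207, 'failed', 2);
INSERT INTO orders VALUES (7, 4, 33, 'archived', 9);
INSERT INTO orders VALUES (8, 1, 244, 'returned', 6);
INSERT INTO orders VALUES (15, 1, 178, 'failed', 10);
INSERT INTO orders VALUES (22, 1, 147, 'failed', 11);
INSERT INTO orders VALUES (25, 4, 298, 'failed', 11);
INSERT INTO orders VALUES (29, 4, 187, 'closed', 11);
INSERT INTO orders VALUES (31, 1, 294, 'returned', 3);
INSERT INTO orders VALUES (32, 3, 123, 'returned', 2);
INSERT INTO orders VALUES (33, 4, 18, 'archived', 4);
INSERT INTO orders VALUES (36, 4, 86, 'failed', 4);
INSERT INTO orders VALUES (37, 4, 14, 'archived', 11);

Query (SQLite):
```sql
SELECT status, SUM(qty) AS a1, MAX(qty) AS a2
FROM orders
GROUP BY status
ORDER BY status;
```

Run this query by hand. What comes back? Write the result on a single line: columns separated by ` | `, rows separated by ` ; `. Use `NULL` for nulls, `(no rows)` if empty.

Group orders by status.
Per group compute: SUM(qty), MAX(qty).
  archived: ids {7, 33, 37} → SUM(qty)=24, MAX(qty)=11
  closed: ids {29} → SUM(qty)=11, MAX(qty)=11
  failed: ids {6, 15, 22, 25, 36} → SUM(qty)=38, MAX(qty)=11
  returned: ids {8, 31, 32} → SUM(qty)=11, MAX(qty)=6

archived | 24 | 11 ; closed | 11 | 11 ; failed | 38 | 11 ; returned | 11 | 6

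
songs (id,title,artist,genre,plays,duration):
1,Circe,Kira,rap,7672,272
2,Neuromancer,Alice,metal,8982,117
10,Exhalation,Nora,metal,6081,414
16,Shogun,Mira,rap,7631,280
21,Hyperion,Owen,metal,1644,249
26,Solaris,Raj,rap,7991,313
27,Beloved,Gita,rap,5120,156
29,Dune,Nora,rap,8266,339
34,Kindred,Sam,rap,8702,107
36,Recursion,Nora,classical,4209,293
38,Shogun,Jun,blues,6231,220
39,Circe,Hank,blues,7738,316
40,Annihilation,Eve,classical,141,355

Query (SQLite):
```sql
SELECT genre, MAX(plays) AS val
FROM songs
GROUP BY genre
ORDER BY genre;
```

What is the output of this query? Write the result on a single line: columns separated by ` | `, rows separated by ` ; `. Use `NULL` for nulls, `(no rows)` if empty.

blues | 7738 ; classical | 4209 ; metal | 8982 ; rap | 8702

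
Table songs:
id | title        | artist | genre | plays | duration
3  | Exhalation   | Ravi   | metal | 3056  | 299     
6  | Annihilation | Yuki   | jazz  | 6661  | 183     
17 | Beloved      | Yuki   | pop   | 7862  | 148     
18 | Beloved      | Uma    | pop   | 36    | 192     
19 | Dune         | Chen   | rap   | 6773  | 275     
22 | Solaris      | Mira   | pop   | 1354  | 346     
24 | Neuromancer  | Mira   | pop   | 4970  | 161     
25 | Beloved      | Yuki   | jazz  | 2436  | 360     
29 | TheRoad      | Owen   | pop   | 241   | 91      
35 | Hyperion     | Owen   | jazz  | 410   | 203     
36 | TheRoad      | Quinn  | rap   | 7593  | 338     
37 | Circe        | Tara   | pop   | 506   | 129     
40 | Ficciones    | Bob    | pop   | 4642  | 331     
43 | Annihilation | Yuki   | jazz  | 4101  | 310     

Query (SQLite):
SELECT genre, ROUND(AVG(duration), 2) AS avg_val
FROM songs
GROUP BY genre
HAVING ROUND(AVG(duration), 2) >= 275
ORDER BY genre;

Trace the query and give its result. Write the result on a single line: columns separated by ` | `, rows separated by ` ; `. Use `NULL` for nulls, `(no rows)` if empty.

Partition songs by genre; compute ROUND(AVG(duration), 2) within each group.
HAVING: keep groups where ROUND(AVG(duration), 2) >= 275.
  jazz: ids {6, 25, 35, 43} → ROUND(AVG(duration), 2)=264
  metal: ids {3} → ROUND(AVG(duration), 2)=299
  pop: ids {17, 18, 22, 24, 29, 37, 40} → ROUND(AVG(duration), 2)=199.71
  rap: ids {19, 36} → ROUND(AVG(duration), 2)=306.5

metal | 299 ; rap | 306.5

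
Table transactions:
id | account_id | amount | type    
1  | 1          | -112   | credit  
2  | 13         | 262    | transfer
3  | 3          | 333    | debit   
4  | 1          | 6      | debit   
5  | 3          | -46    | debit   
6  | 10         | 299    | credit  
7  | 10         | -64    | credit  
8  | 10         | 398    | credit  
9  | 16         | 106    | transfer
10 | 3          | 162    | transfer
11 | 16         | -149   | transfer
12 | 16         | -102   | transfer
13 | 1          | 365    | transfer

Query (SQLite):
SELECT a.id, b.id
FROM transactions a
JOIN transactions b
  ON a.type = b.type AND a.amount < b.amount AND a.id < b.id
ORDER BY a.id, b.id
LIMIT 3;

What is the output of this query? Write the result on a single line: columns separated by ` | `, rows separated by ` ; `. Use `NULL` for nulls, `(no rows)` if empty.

Pairs (a,b) with same type, a.amount < b.amount, a.id < b.id.
type groups: credit:{1,6,7,8} debit:{3,4,5} transfer:{2,9,10,11,12,13}
Ordered by (a.id, b.id); first 3.

1 | 6 ; 1 | 7 ; 1 | 8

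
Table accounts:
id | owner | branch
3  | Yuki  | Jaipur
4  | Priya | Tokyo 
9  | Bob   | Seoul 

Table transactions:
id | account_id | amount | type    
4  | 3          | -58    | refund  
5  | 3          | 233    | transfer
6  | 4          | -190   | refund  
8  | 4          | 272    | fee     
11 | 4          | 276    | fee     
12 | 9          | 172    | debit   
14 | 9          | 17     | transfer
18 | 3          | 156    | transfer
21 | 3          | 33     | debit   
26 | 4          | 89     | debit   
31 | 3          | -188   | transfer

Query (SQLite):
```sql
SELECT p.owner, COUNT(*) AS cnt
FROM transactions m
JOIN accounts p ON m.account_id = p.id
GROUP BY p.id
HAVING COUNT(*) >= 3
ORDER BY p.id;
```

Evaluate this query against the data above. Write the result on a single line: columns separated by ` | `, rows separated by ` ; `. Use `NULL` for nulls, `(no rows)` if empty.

Join each transactions row to its accounts via account_id.
Group joined rows by accounts.id; compute COUNT(*) per group.
HAVING: keep groups with count ≥ 3.
  3: ids {4, 5, 18, 21, 31} → COUNT(*)=5
  4: ids {6, 8, 11, 26} → COUNT(*)=4
  9: ids {12, 14} → COUNT(*)=2

Yuki | 5 ; Priya | 4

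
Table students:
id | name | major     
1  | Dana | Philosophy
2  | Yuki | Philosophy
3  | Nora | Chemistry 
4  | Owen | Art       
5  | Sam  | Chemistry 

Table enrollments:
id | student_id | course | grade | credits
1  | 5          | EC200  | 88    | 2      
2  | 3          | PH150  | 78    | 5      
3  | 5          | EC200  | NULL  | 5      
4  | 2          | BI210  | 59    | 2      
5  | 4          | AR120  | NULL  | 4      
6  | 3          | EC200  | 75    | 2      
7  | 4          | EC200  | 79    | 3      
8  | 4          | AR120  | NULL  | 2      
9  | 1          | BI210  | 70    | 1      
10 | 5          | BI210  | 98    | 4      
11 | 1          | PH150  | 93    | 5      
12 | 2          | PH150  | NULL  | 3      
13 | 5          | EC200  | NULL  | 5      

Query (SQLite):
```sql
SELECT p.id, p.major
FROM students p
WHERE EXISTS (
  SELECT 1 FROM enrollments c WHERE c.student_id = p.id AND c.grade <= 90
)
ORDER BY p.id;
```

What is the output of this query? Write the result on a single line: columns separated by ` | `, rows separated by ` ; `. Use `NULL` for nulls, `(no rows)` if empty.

1 | Philosophy ; 2 | Philosophy ; 3 | Chemistry ; 4 | Art ; 5 | Chemistry

For each students row, check whether any enrollments with matching student_id has grade <= 90.
Keep rows where that is true.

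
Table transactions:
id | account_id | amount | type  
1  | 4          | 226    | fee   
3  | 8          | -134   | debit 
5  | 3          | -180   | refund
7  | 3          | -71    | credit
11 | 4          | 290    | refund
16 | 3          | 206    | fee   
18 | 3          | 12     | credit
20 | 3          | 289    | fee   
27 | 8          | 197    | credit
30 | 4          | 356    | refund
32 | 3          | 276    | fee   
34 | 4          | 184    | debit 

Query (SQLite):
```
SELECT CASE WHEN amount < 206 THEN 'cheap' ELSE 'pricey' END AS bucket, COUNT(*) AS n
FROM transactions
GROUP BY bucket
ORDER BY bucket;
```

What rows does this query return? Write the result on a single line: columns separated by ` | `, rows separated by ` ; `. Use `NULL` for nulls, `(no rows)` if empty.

cheap | 6 ; pricey | 6

Bucket rows by amount < 206 → 'cheap' else 'pricey'; count each bucket.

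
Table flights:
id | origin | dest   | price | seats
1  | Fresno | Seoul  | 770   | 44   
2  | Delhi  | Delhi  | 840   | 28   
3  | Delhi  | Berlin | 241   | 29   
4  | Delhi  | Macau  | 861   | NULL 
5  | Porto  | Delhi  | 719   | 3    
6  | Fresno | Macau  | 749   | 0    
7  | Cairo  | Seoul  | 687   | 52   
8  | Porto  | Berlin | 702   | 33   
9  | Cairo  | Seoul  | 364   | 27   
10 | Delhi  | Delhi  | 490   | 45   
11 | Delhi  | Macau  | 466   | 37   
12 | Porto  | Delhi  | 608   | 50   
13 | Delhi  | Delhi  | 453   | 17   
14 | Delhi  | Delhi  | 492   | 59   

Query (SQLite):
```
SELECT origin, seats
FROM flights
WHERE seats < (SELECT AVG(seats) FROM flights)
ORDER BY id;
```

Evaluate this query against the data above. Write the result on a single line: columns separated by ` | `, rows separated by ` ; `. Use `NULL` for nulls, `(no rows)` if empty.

Scalar subquery: AVG(seats) over all flights rows = 32.615385 (≈; comparison uses full precision).
Keep rows where seats < that value.

Delhi | 28 ; Delhi | 29 ; Porto | 3 ; Fresno | 0 ; Cairo | 27 ; Delhi | 17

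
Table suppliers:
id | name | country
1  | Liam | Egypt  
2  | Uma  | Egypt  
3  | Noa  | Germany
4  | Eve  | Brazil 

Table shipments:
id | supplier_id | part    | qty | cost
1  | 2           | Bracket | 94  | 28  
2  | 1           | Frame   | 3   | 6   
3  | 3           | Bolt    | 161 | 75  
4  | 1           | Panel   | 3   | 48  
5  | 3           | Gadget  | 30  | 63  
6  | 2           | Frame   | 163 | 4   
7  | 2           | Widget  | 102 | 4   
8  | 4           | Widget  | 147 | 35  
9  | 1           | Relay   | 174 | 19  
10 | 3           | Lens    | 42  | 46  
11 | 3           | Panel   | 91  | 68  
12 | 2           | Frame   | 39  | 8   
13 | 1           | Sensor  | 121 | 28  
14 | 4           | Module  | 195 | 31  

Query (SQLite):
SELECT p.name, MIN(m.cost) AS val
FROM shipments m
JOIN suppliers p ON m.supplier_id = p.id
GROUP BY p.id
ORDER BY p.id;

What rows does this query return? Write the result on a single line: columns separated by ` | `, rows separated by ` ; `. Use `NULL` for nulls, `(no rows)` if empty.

Liam | 6 ; Uma | 4 ; Noa | 46 ; Eve | 31

Join each shipments row to its suppliers via supplier_id.
Group joined rows by suppliers.id; compute MIN(m.cost) per group.
  1: ids {2, 4, 9, 13} → MIN(m.cost)=6
  2: ids {1, 6, 7, 12} → MIN(m.cost)=4
  3: ids {3, 5, 10, 11} → MIN(m.cost)=46
  4: ids {8, 14} → MIN(m.cost)=31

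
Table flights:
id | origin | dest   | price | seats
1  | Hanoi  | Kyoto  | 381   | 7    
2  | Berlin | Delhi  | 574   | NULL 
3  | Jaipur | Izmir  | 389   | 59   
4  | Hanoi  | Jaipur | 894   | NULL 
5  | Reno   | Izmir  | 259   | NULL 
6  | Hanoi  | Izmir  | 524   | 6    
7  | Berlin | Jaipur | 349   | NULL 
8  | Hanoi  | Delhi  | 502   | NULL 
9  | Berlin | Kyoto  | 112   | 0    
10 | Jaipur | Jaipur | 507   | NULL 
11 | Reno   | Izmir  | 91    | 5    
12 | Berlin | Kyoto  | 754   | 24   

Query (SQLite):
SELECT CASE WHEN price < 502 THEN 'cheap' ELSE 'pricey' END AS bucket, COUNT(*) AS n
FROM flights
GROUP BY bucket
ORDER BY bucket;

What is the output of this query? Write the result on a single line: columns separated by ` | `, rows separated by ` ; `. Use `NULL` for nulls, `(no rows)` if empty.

cheap | 6 ; pricey | 6

Bucket rows by price < 502 → 'cheap' else 'pricey'; count each bucket.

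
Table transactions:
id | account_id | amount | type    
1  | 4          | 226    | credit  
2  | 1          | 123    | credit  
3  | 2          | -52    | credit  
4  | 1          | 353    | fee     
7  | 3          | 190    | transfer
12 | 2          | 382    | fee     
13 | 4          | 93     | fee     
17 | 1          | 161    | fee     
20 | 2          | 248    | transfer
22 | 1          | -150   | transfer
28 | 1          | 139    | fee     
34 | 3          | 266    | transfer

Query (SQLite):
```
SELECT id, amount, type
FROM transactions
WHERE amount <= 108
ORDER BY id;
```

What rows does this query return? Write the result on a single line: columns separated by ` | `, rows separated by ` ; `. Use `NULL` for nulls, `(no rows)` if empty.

3 | -52 | credit ; 13 | 93 | fee ; 22 | -150 | transfer

amount <= 108: ids {3, 13, 22}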